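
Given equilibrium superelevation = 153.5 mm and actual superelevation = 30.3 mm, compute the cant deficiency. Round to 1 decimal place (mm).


Cant deficiency = equilibrium cant - actual cant
CD = 153.5 - 30.3
CD = 123.2 mm

123.2


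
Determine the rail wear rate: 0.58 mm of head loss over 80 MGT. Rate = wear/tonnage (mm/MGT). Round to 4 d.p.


Wear rate = total wear / cumulative tonnage
Rate = 0.58 / 80
Rate = 0.0073 mm/MGT

0.0073


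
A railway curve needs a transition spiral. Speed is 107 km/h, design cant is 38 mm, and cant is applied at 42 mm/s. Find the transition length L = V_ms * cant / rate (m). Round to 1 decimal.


Convert speed: V = 107 / 3.6 = 29.7222 m/s
L = 29.7222 * 38 / 42
L = 1129.4444 / 42
L = 26.9 m

26.9


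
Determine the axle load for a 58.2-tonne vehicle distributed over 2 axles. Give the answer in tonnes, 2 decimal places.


Load per axle = total weight / number of axles
Load = 58.2 / 2
Load = 29.10 tonnes

29.10


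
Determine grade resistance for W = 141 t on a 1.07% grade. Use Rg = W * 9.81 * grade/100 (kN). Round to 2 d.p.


Rg = W * 9.81 * grade / 100
Rg = 141 * 9.81 * 1.07 / 100
Rg = 1383.21 * 0.0107
Rg = 14.80 kN

14.80


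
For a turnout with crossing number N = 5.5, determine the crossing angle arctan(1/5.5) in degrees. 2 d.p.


1/N = 1/5.5 = 0.181818
angle = arctan(0.181818) = 0.179853 rad
angle = 0.179853 * 180/pi = 10.30 degrees

10.30


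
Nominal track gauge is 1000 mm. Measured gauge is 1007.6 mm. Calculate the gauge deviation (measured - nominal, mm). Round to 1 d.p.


Deviation = measured - nominal
Deviation = 1007.6 - 1000
Deviation = 7.6 mm

7.6


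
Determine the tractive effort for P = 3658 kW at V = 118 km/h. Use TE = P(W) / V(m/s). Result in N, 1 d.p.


Convert: P = 3658 kW = 3658000 W
V = 118 / 3.6 = 32.7778 m/s
TE = 3658000 / 32.7778
TE = 111600.0 N

111600.0


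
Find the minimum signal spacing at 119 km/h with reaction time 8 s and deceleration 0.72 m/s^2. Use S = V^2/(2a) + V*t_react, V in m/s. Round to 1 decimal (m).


V = 119 / 3.6 = 33.0556 m/s
Braking distance = 33.0556^2 / (2*0.72) = 758.7984 m
Sighting distance = 33.0556 * 8 = 264.4444 m
S = 758.7984 + 264.4444 = 1023.2 m

1023.2


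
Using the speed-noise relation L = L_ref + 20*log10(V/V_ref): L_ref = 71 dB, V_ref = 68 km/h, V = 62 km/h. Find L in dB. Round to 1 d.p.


V/V_ref = 62 / 68 = 0.911765
log10(0.911765) = -0.040117
20 * -0.040117 = -0.8023
L = 71 + -0.8023 = 70.2 dB

70.2


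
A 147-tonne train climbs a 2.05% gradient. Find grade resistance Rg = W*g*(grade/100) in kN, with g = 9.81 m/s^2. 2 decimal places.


Rg = W * 9.81 * grade / 100
Rg = 147 * 9.81 * 2.05 / 100
Rg = 1442.07 * 0.0205
Rg = 29.56 kN

29.56


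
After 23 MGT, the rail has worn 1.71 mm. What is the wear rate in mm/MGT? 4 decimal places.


Wear rate = total wear / cumulative tonnage
Rate = 1.71 / 23
Rate = 0.0743 mm/MGT

0.0743


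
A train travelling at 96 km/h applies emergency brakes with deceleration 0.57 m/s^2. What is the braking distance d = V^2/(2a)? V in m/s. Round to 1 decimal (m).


Convert speed: V = 96 / 3.6 = 26.6667 m/s
V^2 = 711.1111
d = 711.1111 / (2 * 0.57)
d = 711.1111 / 1.14
d = 623.8 m

623.8


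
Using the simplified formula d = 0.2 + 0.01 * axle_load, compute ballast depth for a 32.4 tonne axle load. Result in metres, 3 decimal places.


d = 0.2 + 0.01 * 32.4
d = 0.2 + 0.324
d = 0.524 m

0.524


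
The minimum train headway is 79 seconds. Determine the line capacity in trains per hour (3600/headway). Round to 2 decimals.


Capacity = 3600 / headway
Capacity = 3600 / 79
Capacity = 45.57 trains/hour

45.57


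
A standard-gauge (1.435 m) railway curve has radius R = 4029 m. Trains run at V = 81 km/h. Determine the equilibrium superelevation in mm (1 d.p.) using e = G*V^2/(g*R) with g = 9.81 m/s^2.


Convert speed: V = 81 / 3.6 = 22.5 m/s
Apply formula: e = 1.435 * 22.5^2 / (9.81 * 4029)
e = 1.435 * 506.25 / 39524.49
e = 0.01838 m = 18.4 mm

18.4


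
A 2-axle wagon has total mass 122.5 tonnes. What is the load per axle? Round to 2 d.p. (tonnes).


Load per axle = total weight / number of axles
Load = 122.5 / 2
Load = 61.25 tonnes

61.25


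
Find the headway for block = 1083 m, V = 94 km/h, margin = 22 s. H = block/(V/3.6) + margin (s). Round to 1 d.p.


V = 94 / 3.6 = 26.1111 m/s
Block traversal time = 1083 / 26.1111 = 41.4766 s
Headway = 41.4766 + 22
Headway = 63.5 s

63.5


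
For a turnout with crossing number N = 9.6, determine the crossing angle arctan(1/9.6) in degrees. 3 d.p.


1/N = 1/9.6 = 0.104167
angle = arctan(0.104167) = 0.103792 rad
angle = 0.103792 * 180/pi = 5.947 degrees

5.947


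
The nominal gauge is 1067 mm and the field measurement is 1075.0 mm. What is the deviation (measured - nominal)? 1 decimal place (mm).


Deviation = measured - nominal
Deviation = 1075.0 - 1067
Deviation = 8.0 mm

8.0


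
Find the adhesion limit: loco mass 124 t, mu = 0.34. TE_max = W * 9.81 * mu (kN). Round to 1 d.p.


TE_max = W * g * mu
TE_max = 124 * 9.81 * 0.34
TE_max = 1216.44 * 0.34
TE_max = 413.6 kN

413.6


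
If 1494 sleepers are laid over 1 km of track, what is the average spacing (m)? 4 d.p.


Spacing = 1000 m / number of sleepers
Spacing = 1000 / 1494
Spacing = 0.6693 m

0.6693


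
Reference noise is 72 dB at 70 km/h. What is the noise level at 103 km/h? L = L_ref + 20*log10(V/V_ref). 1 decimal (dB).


V/V_ref = 103 / 70 = 1.471429
log10(1.471429) = 0.167739
20 * 0.167739 = 3.3548
L = 72 + 3.3548 = 75.4 dB

75.4


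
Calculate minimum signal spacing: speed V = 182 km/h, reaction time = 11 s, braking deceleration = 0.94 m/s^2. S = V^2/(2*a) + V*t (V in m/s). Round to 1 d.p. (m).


V = 182 / 3.6 = 50.5556 m/s
Braking distance = 50.5556^2 / (2*0.94) = 1359.5022 m
Sighting distance = 50.5556 * 11 = 556.1111 m
S = 1359.5022 + 556.1111 = 1915.6 m

1915.6


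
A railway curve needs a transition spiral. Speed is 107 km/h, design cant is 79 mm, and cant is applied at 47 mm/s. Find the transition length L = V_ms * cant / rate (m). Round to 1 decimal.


Convert speed: V = 107 / 3.6 = 29.7222 m/s
L = 29.7222 * 79 / 47
L = 2348.0556 / 47
L = 50.0 m

50.0


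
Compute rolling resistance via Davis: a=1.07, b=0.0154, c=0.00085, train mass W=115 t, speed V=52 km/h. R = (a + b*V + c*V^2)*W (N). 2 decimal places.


b*V = 0.0154 * 52 = 0.8008
c*V^2 = 0.00085 * 2704 = 2.2984
R_per_t = 1.07 + 0.8008 + 2.2984 = 4.1692 N/t
R_total = 4.1692 * 115 = 479.46 N

479.46


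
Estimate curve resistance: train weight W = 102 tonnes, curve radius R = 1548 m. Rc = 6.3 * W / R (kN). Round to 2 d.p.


Rc = 6.3 * W / R
Rc = 6.3 * 102 / 1548
Rc = 642.6 / 1548
Rc = 0.42 kN

0.42


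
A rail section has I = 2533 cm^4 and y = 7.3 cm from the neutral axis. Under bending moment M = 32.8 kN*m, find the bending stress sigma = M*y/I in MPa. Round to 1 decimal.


Convert units:
M = 32.8 kN*m = 32800000 N*mm
y = 7.3 cm = 73 mm
I = 2533 cm^4 = 25330000 mm^4
sigma = 32800000 * 73 / 25330000
sigma = 94.5 MPa

94.5


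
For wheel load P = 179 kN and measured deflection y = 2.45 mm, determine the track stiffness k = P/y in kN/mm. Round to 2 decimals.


Track stiffness k = P / y
k = 179 / 2.45
k = 73.06 kN/mm

73.06


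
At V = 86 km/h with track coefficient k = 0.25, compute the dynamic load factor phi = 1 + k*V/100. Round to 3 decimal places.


phi = 1 + k * V / 100
phi = 1 + 0.25 * 86 / 100
phi = 1 + 0.215
phi = 1.215

1.215


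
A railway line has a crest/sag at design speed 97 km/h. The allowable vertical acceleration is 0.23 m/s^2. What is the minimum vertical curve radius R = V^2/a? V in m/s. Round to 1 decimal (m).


Convert speed: V = 97 / 3.6 = 26.9444 m/s
V^2 = 726.0031 m^2/s^2
R_v = 726.0031 / 0.23
R_v = 3156.5 m

3156.5


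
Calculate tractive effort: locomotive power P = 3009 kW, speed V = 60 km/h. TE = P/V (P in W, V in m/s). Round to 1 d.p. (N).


Convert: P = 3009 kW = 3009000 W
V = 60 / 3.6 = 16.6667 m/s
TE = 3009000 / 16.6667
TE = 180540.0 N

180540.0


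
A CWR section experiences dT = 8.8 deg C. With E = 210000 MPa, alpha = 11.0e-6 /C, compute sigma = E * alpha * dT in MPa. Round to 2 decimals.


sigma = E * alpha * dT
sigma = 210000 * 11.0e-6 * 8.8
sigma = 2.31 * 8.8
sigma = 20.33 MPa

20.33


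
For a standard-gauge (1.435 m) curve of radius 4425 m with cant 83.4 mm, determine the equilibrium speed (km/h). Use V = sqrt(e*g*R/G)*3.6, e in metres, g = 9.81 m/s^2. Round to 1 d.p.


Convert cant: e = 83.4 mm = 0.0834 m
V_ms = sqrt(0.0834 * 9.81 * 4425 / 1.435)
V_ms = sqrt(2522.879059) = 50.2283 m/s
V = 50.2283 * 3.6 = 180.8 km/h

180.8


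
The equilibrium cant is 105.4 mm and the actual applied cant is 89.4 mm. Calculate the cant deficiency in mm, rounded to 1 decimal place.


Cant deficiency = equilibrium cant - actual cant
CD = 105.4 - 89.4
CD = 16.0 mm

16.0


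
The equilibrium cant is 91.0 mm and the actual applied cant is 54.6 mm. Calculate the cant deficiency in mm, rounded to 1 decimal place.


Cant deficiency = equilibrium cant - actual cant
CD = 91.0 - 54.6
CD = 36.4 mm

36.4


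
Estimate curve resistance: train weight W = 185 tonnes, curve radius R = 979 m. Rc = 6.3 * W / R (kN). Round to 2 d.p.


Rc = 6.3 * W / R
Rc = 6.3 * 185 / 979
Rc = 1165.5 / 979
Rc = 1.19 kN

1.19


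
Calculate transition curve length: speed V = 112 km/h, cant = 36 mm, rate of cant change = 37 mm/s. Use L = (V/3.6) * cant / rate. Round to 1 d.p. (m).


Convert speed: V = 112 / 3.6 = 31.1111 m/s
L = 31.1111 * 36 / 37
L = 1120.0 / 37
L = 30.3 m

30.3


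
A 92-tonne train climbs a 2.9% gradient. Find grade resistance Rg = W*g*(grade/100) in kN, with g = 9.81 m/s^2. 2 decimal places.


Rg = W * 9.81 * grade / 100
Rg = 92 * 9.81 * 2.9 / 100
Rg = 902.52 * 0.029
Rg = 26.17 kN

26.17


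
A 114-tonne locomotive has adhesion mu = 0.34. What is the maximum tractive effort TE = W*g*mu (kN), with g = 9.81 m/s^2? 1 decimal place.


TE_max = W * g * mu
TE_max = 114 * 9.81 * 0.34
TE_max = 1118.34 * 0.34
TE_max = 380.2 kN

380.2


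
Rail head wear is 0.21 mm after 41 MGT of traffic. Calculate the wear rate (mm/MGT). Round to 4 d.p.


Wear rate = total wear / cumulative tonnage
Rate = 0.21 / 41
Rate = 0.0051 mm/MGT

0.0051


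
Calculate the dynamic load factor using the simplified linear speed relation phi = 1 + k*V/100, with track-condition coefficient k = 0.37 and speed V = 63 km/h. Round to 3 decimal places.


phi = 1 + k * V / 100
phi = 1 + 0.37 * 63 / 100
phi = 1 + 0.2331
phi = 1.233

1.233


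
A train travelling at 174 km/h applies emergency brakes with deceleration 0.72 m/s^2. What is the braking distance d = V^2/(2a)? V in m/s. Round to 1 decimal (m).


Convert speed: V = 174 / 3.6 = 48.3333 m/s
V^2 = 2336.1111
d = 2336.1111 / (2 * 0.72)
d = 2336.1111 / 1.44
d = 1622.3 m

1622.3


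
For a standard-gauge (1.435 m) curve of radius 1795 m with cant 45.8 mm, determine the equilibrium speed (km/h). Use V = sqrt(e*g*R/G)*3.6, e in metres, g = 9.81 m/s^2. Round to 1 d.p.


Convert cant: e = 45.8 mm = 0.0458 m
V_ms = sqrt(0.0458 * 9.81 * 1795 / 1.435)
V_ms = sqrt(562.013875) = 23.7068 m/s
V = 23.7068 * 3.6 = 85.3 km/h

85.3


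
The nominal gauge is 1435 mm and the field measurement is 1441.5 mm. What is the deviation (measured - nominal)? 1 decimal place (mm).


Deviation = measured - nominal
Deviation = 1441.5 - 1435
Deviation = 6.5 mm

6.5


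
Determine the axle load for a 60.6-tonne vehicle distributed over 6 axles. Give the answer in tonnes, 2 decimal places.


Load per axle = total weight / number of axles
Load = 60.6 / 6
Load = 10.10 tonnes

10.10


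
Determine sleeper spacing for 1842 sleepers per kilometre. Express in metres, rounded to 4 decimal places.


Spacing = 1000 m / number of sleepers
Spacing = 1000 / 1842
Spacing = 0.5429 m

0.5429


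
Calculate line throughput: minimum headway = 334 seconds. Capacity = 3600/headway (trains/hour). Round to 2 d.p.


Capacity = 3600 / headway
Capacity = 3600 / 334
Capacity = 10.78 trains/hour

10.78


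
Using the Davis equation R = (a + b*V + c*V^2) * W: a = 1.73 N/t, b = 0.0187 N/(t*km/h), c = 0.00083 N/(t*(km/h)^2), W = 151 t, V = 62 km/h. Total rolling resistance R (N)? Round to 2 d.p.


b*V = 0.0187 * 62 = 1.1594
c*V^2 = 0.00083 * 3844 = 3.19052
R_per_t = 1.73 + 1.1594 + 3.19052 = 6.07992 N/t
R_total = 6.07992 * 151 = 918.07 N

918.07


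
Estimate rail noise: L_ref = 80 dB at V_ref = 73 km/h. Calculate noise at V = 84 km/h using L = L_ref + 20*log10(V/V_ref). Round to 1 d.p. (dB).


V/V_ref = 84 / 73 = 1.150685
log10(1.150685) = 0.060956
20 * 0.060956 = 1.2191
L = 80 + 1.2191 = 81.2 dB

81.2


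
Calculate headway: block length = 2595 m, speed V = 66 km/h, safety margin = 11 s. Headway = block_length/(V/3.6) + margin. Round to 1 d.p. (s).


V = 66 / 3.6 = 18.3333 m/s
Block traversal time = 2595 / 18.3333 = 141.5455 s
Headway = 141.5455 + 11
Headway = 152.5 s

152.5


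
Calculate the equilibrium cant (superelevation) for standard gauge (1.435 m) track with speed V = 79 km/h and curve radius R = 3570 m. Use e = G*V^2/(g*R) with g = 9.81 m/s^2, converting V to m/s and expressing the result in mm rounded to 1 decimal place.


Convert speed: V = 79 / 3.6 = 21.9444 m/s
Apply formula: e = 1.435 * 21.9444^2 / (9.81 * 3570)
e = 1.435 * 481.5586 / 35021.7
e = 0.019732 m = 19.7 mm

19.7


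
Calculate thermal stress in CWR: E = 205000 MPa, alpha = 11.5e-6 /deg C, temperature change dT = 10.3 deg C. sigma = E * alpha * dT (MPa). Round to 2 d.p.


sigma = E * alpha * dT
sigma = 205000 * 11.5e-6 * 10.3
sigma = 2.3575 * 10.3
sigma = 24.28 MPa

24.28


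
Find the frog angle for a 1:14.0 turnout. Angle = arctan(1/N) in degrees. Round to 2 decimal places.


1/N = 1/14.0 = 0.071429
angle = arctan(0.071429) = 0.071307 rad
angle = 0.071307 * 180/pi = 4.09 degrees

4.09


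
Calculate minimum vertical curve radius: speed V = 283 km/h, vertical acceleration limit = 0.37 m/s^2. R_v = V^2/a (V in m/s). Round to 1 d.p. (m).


Convert speed: V = 283 / 3.6 = 78.6111 m/s
V^2 = 6179.7068 m^2/s^2
R_v = 6179.7068 / 0.37
R_v = 16701.9 m

16701.9


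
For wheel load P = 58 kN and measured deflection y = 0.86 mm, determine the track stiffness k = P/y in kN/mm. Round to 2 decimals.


Track stiffness k = P / y
k = 58 / 0.86
k = 67.44 kN/mm

67.44


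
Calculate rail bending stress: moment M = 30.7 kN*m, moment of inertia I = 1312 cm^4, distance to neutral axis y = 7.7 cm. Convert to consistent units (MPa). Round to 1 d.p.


Convert units:
M = 30.7 kN*m = 30700000 N*mm
y = 7.7 cm = 77 mm
I = 1312 cm^4 = 13120000 mm^4
sigma = 30700000 * 77 / 13120000
sigma = 180.2 MPa

180.2


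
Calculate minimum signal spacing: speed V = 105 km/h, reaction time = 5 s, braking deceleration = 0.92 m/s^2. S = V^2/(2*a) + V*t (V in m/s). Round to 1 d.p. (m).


V = 105 / 3.6 = 29.1667 m/s
Braking distance = 29.1667^2 / (2*0.92) = 462.3339 m
Sighting distance = 29.1667 * 5 = 145.8333 m
S = 462.3339 + 145.8333 = 608.2 m

608.2


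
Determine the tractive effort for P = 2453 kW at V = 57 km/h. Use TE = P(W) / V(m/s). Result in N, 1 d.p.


Convert: P = 2453 kW = 2453000 W
V = 57 / 3.6 = 15.8333 m/s
TE = 2453000 / 15.8333
TE = 154926.3 N

154926.3


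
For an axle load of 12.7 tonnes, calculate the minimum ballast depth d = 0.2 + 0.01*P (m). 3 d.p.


d = 0.2 + 0.01 * 12.7
d = 0.2 + 0.127
d = 0.327 m

0.327


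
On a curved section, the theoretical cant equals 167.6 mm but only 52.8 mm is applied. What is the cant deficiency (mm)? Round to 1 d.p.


Cant deficiency = equilibrium cant - actual cant
CD = 167.6 - 52.8
CD = 114.8 mm

114.8


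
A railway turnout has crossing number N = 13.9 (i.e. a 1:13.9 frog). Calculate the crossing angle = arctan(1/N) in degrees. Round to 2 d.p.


1/N = 1/13.9 = 0.071942
angle = arctan(0.071942) = 0.071819 rad
angle = 0.071819 * 180/pi = 4.11 degrees

4.11


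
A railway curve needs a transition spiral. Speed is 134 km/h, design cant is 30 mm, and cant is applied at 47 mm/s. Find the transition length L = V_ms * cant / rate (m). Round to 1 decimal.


Convert speed: V = 134 / 3.6 = 37.2222 m/s
L = 37.2222 * 30 / 47
L = 1116.6667 / 47
L = 23.8 m

23.8


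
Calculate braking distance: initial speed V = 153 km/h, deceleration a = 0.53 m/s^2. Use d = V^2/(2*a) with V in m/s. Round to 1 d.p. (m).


Convert speed: V = 153 / 3.6 = 42.5 m/s
V^2 = 1806.25
d = 1806.25 / (2 * 0.53)
d = 1806.25 / 1.06
d = 1704.0 m

1704.0


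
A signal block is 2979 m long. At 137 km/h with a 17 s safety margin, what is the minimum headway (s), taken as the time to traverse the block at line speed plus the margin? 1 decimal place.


V = 137 / 3.6 = 38.0556 m/s
Block traversal time = 2979 / 38.0556 = 78.2803 s
Headway = 78.2803 + 17
Headway = 95.3 s

95.3


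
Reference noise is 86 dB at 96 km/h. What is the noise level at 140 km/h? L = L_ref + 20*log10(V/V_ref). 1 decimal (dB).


V/V_ref = 140 / 96 = 1.458333
log10(1.458333) = 0.163857
20 * 0.163857 = 3.2771
L = 86 + 3.2771 = 89.3 dB

89.3


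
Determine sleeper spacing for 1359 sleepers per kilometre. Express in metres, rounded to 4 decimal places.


Spacing = 1000 m / number of sleepers
Spacing = 1000 / 1359
Spacing = 0.7358 m

0.7358


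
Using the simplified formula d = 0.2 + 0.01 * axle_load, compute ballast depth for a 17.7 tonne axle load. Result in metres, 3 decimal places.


d = 0.2 + 0.01 * 17.7
d = 0.2 + 0.177
d = 0.377 m

0.377


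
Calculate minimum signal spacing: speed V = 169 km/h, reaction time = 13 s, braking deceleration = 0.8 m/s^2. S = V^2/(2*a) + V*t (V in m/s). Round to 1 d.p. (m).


V = 169 / 3.6 = 46.9444 m/s
Braking distance = 46.9444^2 / (2*0.8) = 1377.363 m
Sighting distance = 46.9444 * 13 = 610.2778 m
S = 1377.363 + 610.2778 = 1987.6 m

1987.6


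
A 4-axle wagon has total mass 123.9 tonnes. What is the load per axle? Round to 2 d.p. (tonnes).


Load per axle = total weight / number of axles
Load = 123.9 / 4
Load = 30.98 tonnes

30.98


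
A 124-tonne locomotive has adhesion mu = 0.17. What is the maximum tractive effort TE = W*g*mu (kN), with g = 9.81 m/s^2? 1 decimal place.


TE_max = W * g * mu
TE_max = 124 * 9.81 * 0.17
TE_max = 1216.44 * 0.17
TE_max = 206.8 kN

206.8


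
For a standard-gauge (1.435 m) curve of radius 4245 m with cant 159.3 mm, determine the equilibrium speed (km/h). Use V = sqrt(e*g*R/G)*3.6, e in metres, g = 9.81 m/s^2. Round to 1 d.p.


Convert cant: e = 159.3 mm = 0.1593 m
V_ms = sqrt(0.1593 * 9.81 * 4245 / 1.435)
V_ms = sqrt(4622.858247) = 67.9916 m/s
V = 67.9916 * 3.6 = 244.8 km/h

244.8


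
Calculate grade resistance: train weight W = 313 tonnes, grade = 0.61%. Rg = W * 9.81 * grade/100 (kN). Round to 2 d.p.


Rg = W * 9.81 * grade / 100
Rg = 313 * 9.81 * 0.61 / 100
Rg = 3070.53 * 0.0061
Rg = 18.73 kN

18.73


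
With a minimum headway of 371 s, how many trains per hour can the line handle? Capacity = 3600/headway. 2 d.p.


Capacity = 3600 / headway
Capacity = 3600 / 371
Capacity = 9.70 trains/hour

9.70


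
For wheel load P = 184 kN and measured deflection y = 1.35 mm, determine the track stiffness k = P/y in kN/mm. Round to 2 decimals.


Track stiffness k = P / y
k = 184 / 1.35
k = 136.30 kN/mm

136.30


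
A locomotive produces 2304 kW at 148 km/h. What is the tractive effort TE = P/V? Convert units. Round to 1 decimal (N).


Convert: P = 2304 kW = 2304000 W
V = 148 / 3.6 = 41.1111 m/s
TE = 2304000 / 41.1111
TE = 56043.2 N

56043.2


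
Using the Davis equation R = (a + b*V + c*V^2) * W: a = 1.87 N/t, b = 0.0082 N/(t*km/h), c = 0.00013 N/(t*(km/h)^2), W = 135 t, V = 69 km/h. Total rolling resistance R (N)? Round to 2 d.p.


b*V = 0.0082 * 69 = 0.5658
c*V^2 = 0.00013 * 4761 = 0.61893
R_per_t = 1.87 + 0.5658 + 0.61893 = 3.05473 N/t
R_total = 3.05473 * 135 = 412.39 N

412.39


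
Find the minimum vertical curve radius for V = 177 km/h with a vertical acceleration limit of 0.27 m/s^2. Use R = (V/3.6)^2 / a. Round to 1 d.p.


Convert speed: V = 177 / 3.6 = 49.1667 m/s
V^2 = 2417.3611 m^2/s^2
R_v = 2417.3611 / 0.27
R_v = 8953.2 m

8953.2


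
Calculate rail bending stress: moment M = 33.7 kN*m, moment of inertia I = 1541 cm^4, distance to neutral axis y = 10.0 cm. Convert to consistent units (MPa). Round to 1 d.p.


Convert units:
M = 33.7 kN*m = 33700000 N*mm
y = 10.0 cm = 100 mm
I = 1541 cm^4 = 15410000 mm^4
sigma = 33700000 * 100 / 15410000
sigma = 218.7 MPa

218.7


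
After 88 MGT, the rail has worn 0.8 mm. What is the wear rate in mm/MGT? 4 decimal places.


Wear rate = total wear / cumulative tonnage
Rate = 0.8 / 88
Rate = 0.0091 mm/MGT

0.0091


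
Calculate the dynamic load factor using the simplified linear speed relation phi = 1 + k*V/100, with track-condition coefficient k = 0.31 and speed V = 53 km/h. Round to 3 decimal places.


phi = 1 + k * V / 100
phi = 1 + 0.31 * 53 / 100
phi = 1 + 0.1643
phi = 1.164

1.164


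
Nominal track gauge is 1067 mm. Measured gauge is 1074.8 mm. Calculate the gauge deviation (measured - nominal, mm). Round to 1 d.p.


Deviation = measured - nominal
Deviation = 1074.8 - 1067
Deviation = 7.8 mm

7.8


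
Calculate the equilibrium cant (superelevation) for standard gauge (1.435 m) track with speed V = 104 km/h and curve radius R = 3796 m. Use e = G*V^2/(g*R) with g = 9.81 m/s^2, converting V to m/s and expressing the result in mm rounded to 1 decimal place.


Convert speed: V = 104 / 3.6 = 28.8889 m/s
Apply formula: e = 1.435 * 28.8889^2 / (9.81 * 3796)
e = 1.435 * 834.5679 / 37238.76
e = 0.03216 m = 32.2 mm

32.2


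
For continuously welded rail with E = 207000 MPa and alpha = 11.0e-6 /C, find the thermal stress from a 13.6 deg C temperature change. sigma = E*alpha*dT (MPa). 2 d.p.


sigma = E * alpha * dT
sigma = 207000 * 11.0e-6 * 13.6
sigma = 2.277 * 13.6
sigma = 30.97 MPa

30.97


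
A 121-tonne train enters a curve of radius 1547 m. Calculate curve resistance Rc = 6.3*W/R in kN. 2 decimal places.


Rc = 6.3 * W / R
Rc = 6.3 * 121 / 1547
Rc = 762.3 / 1547
Rc = 0.49 kN

0.49


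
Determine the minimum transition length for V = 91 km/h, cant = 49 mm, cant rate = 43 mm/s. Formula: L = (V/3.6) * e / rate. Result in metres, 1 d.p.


Convert speed: V = 91 / 3.6 = 25.2778 m/s
L = 25.2778 * 49 / 43
L = 1238.6111 / 43
L = 28.8 m

28.8


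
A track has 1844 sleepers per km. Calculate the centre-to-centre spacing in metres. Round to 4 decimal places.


Spacing = 1000 m / number of sleepers
Spacing = 1000 / 1844
Spacing = 0.5423 m

0.5423


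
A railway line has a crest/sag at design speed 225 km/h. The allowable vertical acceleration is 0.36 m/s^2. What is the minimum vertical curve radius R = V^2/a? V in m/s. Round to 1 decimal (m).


Convert speed: V = 225 / 3.6 = 62.5 m/s
V^2 = 3906.25 m^2/s^2
R_v = 3906.25 / 0.36
R_v = 10850.7 m

10850.7


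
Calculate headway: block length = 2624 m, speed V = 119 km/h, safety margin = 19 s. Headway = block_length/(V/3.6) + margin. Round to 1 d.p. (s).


V = 119 / 3.6 = 33.0556 m/s
Block traversal time = 2624 / 33.0556 = 79.3815 s
Headway = 79.3815 + 19
Headway = 98.4 s

98.4


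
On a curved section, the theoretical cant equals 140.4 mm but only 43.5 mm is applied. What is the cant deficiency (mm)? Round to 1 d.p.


Cant deficiency = equilibrium cant - actual cant
CD = 140.4 - 43.5
CD = 96.9 mm

96.9


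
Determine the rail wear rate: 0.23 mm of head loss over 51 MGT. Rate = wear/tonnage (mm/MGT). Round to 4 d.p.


Wear rate = total wear / cumulative tonnage
Rate = 0.23 / 51
Rate = 0.0045 mm/MGT

0.0045


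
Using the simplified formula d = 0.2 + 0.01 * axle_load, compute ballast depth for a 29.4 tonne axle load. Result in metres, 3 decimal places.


d = 0.2 + 0.01 * 29.4
d = 0.2 + 0.294
d = 0.494 m

0.494


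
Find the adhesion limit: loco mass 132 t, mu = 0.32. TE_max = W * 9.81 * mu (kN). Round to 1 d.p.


TE_max = W * g * mu
TE_max = 132 * 9.81 * 0.32
TE_max = 1294.92 * 0.32
TE_max = 414.4 kN

414.4


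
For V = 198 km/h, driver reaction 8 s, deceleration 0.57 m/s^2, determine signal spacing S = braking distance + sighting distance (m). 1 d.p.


V = 198 / 3.6 = 55.0 m/s
Braking distance = 55.0^2 / (2*0.57) = 2653.5088 m
Sighting distance = 55.0 * 8 = 440.0 m
S = 2653.5088 + 440.0 = 3093.5 m

3093.5


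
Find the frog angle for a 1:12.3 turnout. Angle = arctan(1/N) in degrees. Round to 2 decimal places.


1/N = 1/12.3 = 0.081301
angle = arctan(0.081301) = 0.081122 rad
angle = 0.081122 * 180/pi = 4.65 degrees

4.65


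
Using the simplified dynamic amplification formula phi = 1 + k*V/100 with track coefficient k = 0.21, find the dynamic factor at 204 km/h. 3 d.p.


phi = 1 + k * V / 100
phi = 1 + 0.21 * 204 / 100
phi = 1 + 0.4284
phi = 1.428

1.428


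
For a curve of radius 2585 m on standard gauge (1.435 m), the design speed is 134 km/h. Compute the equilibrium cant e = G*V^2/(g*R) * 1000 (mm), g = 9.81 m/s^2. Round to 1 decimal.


Convert speed: V = 134 / 3.6 = 37.2222 m/s
Apply formula: e = 1.435 * 37.2222^2 / (9.81 * 2585)
e = 1.435 * 1385.4938 / 25358.85
e = 0.078402 m = 78.4 mm

78.4


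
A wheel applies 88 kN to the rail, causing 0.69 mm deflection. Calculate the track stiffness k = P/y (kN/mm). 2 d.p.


Track stiffness k = P / y
k = 88 / 0.69
k = 127.54 kN/mm

127.54


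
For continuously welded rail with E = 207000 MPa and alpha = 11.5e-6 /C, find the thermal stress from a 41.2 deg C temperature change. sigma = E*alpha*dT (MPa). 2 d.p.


sigma = E * alpha * dT
sigma = 207000 * 11.5e-6 * 41.2
sigma = 2.3805 * 41.2
sigma = 98.08 MPa

98.08


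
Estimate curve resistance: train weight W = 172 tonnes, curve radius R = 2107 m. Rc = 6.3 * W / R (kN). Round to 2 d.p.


Rc = 6.3 * W / R
Rc = 6.3 * 172 / 2107
Rc = 1083.6 / 2107
Rc = 0.51 kN

0.51


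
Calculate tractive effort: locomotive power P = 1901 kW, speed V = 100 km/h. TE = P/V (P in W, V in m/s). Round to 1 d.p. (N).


Convert: P = 1901 kW = 1901000 W
V = 100 / 3.6 = 27.7778 m/s
TE = 1901000 / 27.7778
TE = 68436.0 N

68436.0


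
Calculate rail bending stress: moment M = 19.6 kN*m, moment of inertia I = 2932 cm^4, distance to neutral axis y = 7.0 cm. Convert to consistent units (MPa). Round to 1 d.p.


Convert units:
M = 19.6 kN*m = 19600000 N*mm
y = 7.0 cm = 70 mm
I = 2932 cm^4 = 29320000 mm^4
sigma = 19600000 * 70 / 29320000
sigma = 46.8 MPa

46.8


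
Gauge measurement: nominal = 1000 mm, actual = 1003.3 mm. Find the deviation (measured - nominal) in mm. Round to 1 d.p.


Deviation = measured - nominal
Deviation = 1003.3 - 1000
Deviation = 3.3 mm

3.3


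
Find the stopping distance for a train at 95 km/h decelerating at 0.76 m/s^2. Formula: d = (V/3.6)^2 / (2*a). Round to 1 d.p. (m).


Convert speed: V = 95 / 3.6 = 26.3889 m/s
V^2 = 696.3735
d = 696.3735 / (2 * 0.76)
d = 696.3735 / 1.52
d = 458.1 m

458.1


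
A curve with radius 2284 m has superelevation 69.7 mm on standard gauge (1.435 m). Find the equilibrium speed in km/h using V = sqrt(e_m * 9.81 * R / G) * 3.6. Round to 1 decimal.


Convert cant: e = 69.7 mm = 0.0697 m
V_ms = sqrt(0.0697 * 9.81 * 2284 / 1.435)
V_ms = sqrt(1088.293371) = 32.9893 m/s
V = 32.9893 * 3.6 = 118.8 km/h

118.8


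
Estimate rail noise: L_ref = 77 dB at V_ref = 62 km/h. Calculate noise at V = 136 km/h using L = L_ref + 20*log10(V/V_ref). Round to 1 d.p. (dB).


V/V_ref = 136 / 62 = 2.193548
log10(2.193548) = 0.341147
20 * 0.341147 = 6.8229
L = 77 + 6.8229 = 83.8 dB

83.8


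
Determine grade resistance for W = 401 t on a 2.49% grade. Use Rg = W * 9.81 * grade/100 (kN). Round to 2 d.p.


Rg = W * 9.81 * grade / 100
Rg = 401 * 9.81 * 2.49 / 100
Rg = 3933.81 * 0.0249
Rg = 97.95 kN

97.95


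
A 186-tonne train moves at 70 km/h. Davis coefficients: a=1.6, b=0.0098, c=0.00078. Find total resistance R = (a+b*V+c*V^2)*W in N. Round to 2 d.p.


b*V = 0.0098 * 70 = 0.686
c*V^2 = 0.00078 * 4900 = 3.822
R_per_t = 1.6 + 0.686 + 3.822 = 6.108 N/t
R_total = 6.108 * 186 = 1136.09 N

1136.09


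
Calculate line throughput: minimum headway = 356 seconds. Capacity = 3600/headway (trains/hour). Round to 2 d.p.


Capacity = 3600 / headway
Capacity = 3600 / 356
Capacity = 10.11 trains/hour

10.11


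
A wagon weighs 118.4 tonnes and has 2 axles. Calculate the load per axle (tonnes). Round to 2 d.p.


Load per axle = total weight / number of axles
Load = 118.4 / 2
Load = 59.20 tonnes

59.20


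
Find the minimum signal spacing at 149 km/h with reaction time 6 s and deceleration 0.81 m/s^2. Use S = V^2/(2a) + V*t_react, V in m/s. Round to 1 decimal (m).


V = 149 / 3.6 = 41.3889 m/s
Braking distance = 41.3889^2 / (2*0.81) = 1057.4322 m
Sighting distance = 41.3889 * 6 = 248.3333 m
S = 1057.4322 + 248.3333 = 1305.8 m

1305.8


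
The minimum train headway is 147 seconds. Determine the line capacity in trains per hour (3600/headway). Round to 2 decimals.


Capacity = 3600 / headway
Capacity = 3600 / 147
Capacity = 24.49 trains/hour

24.49


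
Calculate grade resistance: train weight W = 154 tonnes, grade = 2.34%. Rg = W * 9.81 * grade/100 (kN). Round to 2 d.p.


Rg = W * 9.81 * grade / 100
Rg = 154 * 9.81 * 2.34 / 100
Rg = 1510.74 * 0.0234
Rg = 35.35 kN

35.35


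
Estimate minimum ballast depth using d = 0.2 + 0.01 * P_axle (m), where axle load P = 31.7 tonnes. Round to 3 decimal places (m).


d = 0.2 + 0.01 * 31.7
d = 0.2 + 0.317
d = 0.517 m

0.517


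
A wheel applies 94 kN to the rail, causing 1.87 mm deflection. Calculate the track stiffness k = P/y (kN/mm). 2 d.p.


Track stiffness k = P / y
k = 94 / 1.87
k = 50.27 kN/mm

50.27


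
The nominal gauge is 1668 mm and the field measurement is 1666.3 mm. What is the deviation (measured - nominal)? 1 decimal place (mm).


Deviation = measured - nominal
Deviation = 1666.3 - 1668
Deviation = -1.7 mm

-1.7


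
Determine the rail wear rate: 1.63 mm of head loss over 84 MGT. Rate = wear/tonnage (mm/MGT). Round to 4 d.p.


Wear rate = total wear / cumulative tonnage
Rate = 1.63 / 84
Rate = 0.0194 mm/MGT

0.0194


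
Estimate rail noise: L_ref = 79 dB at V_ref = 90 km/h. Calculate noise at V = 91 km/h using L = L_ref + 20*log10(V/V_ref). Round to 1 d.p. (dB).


V/V_ref = 91 / 90 = 1.011111
log10(1.011111) = 0.004799
20 * 0.004799 = 0.096
L = 79 + 0.096 = 79.1 dB

79.1


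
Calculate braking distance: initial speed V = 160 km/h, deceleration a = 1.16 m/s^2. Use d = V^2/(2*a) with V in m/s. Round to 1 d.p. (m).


Convert speed: V = 160 / 3.6 = 44.4444 m/s
V^2 = 1975.3086
d = 1975.3086 / (2 * 1.16)
d = 1975.3086 / 2.32
d = 851.4 m

851.4


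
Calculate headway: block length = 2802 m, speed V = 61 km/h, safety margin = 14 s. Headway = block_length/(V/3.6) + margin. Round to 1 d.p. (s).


V = 61 / 3.6 = 16.9444 m/s
Block traversal time = 2802 / 16.9444 = 165.3639 s
Headway = 165.3639 + 14
Headway = 179.4 s

179.4


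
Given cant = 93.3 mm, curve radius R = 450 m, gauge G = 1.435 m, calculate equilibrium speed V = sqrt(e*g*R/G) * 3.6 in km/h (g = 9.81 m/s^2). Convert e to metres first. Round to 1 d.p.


Convert cant: e = 93.3 mm = 0.0933 m
V_ms = sqrt(0.0933 * 9.81 * 450 / 1.435)
V_ms = sqrt(287.019408) = 16.9416 m/s
V = 16.9416 * 3.6 = 61.0 km/h

61.0


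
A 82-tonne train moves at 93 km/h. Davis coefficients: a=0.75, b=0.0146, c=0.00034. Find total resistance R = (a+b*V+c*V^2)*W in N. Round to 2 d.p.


b*V = 0.0146 * 93 = 1.3578
c*V^2 = 0.00034 * 8649 = 2.94066
R_per_t = 0.75 + 1.3578 + 2.94066 = 5.04846 N/t
R_total = 5.04846 * 82 = 413.97 N

413.97


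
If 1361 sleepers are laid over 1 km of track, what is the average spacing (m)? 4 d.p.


Spacing = 1000 m / number of sleepers
Spacing = 1000 / 1361
Spacing = 0.7348 m

0.7348


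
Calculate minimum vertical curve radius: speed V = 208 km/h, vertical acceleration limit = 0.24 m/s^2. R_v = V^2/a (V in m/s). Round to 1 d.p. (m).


Convert speed: V = 208 / 3.6 = 57.7778 m/s
V^2 = 3338.2716 m^2/s^2
R_v = 3338.2716 / 0.24
R_v = 13909.5 m

13909.5


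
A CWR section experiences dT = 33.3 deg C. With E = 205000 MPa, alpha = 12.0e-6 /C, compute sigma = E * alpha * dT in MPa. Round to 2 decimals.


sigma = E * alpha * dT
sigma = 205000 * 12.0e-6 * 33.3
sigma = 2.46 * 33.3
sigma = 81.92 MPa

81.92


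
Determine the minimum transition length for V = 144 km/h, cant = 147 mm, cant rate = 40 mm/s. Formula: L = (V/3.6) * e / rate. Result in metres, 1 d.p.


Convert speed: V = 144 / 3.6 = 40.0 m/s
L = 40.0 * 147 / 40
L = 5880.0 / 40
L = 147.0 m

147.0


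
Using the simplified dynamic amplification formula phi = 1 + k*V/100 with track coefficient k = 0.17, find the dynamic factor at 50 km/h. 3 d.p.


phi = 1 + k * V / 100
phi = 1 + 0.17 * 50 / 100
phi = 1 + 0.085
phi = 1.085

1.085


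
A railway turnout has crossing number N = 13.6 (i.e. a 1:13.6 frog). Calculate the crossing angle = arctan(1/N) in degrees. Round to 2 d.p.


1/N = 1/13.6 = 0.073529
angle = arctan(0.073529) = 0.073397 rad
angle = 0.073397 * 180/pi = 4.21 degrees

4.21


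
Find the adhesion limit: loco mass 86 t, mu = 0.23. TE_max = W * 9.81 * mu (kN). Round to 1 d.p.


TE_max = W * g * mu
TE_max = 86 * 9.81 * 0.23
TE_max = 843.66 * 0.23
TE_max = 194.0 kN

194.0


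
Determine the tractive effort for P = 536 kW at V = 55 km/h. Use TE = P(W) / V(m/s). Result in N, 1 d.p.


Convert: P = 536 kW = 536000 W
V = 55 / 3.6 = 15.2778 m/s
TE = 536000 / 15.2778
TE = 35083.6 N

35083.6


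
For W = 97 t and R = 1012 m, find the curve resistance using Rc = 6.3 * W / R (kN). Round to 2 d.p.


Rc = 6.3 * W / R
Rc = 6.3 * 97 / 1012
Rc = 611.1 / 1012
Rc = 0.60 kN

0.60


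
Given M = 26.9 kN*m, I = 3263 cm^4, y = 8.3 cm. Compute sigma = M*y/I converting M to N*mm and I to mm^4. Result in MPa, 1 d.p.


Convert units:
M = 26.9 kN*m = 26900000 N*mm
y = 8.3 cm = 83 mm
I = 3263 cm^4 = 32630000 mm^4
sigma = 26900000 * 83 / 32630000
sigma = 68.4 MPa

68.4


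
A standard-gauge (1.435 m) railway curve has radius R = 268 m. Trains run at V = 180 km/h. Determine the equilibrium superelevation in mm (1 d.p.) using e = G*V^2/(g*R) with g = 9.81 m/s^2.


Convert speed: V = 180 / 3.6 = 50.0 m/s
Apply formula: e = 1.435 * 50.0^2 / (9.81 * 268)
e = 1.435 * 2500.0 / 2629.08
e = 1.364546 m = 1364.5 mm

1364.5


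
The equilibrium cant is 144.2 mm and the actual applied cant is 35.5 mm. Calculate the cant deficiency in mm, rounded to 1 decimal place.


Cant deficiency = equilibrium cant - actual cant
CD = 144.2 - 35.5
CD = 108.7 mm

108.7


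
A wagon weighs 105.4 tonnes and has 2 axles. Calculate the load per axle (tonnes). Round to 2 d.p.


Load per axle = total weight / number of axles
Load = 105.4 / 2
Load = 52.70 tonnes

52.70


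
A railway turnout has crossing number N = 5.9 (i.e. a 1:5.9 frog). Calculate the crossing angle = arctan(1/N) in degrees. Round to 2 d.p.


1/N = 1/5.9 = 0.169492
angle = arctan(0.169492) = 0.167896 rad
angle = 0.167896 * 180/pi = 9.62 degrees

9.62


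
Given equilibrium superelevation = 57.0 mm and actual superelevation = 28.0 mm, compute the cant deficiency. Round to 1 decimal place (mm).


Cant deficiency = equilibrium cant - actual cant
CD = 57.0 - 28.0
CD = 29.0 mm

29.0


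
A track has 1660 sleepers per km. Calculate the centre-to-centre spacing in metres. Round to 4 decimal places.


Spacing = 1000 m / number of sleepers
Spacing = 1000 / 1660
Spacing = 0.6024 m

0.6024


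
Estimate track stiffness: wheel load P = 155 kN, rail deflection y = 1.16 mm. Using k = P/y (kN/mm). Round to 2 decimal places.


Track stiffness k = P / y
k = 155 / 1.16
k = 133.62 kN/mm

133.62


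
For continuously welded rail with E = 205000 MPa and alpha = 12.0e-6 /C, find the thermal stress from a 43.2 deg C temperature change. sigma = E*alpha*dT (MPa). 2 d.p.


sigma = E * alpha * dT
sigma = 205000 * 12.0e-6 * 43.2
sigma = 2.46 * 43.2
sigma = 106.27 MPa

106.27


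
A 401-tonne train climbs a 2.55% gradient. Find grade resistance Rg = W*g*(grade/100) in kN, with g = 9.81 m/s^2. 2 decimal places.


Rg = W * 9.81 * grade / 100
Rg = 401 * 9.81 * 2.55 / 100
Rg = 3933.81 * 0.0255
Rg = 100.31 kN

100.31


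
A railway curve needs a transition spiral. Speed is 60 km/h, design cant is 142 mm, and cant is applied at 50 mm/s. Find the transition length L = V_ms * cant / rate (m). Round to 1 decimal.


Convert speed: V = 60 / 3.6 = 16.6667 m/s
L = 16.6667 * 142 / 50
L = 2366.6667 / 50
L = 47.3 m

47.3


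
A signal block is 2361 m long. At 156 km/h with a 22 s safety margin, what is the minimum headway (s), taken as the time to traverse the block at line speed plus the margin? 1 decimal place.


V = 156 / 3.6 = 43.3333 m/s
Block traversal time = 2361 / 43.3333 = 54.4846 s
Headway = 54.4846 + 22
Headway = 76.5 s

76.5


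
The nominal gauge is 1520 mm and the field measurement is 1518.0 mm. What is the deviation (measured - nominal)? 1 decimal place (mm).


Deviation = measured - nominal
Deviation = 1518.0 - 1520
Deviation = -2.0 mm

-2.0


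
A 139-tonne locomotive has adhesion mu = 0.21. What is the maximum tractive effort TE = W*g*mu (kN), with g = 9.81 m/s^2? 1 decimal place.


TE_max = W * g * mu
TE_max = 139 * 9.81 * 0.21
TE_max = 1363.59 * 0.21
TE_max = 286.4 kN

286.4


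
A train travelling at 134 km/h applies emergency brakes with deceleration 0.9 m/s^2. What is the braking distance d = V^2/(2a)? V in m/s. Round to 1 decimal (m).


Convert speed: V = 134 / 3.6 = 37.2222 m/s
V^2 = 1385.4938
d = 1385.4938 / (2 * 0.9)
d = 1385.4938 / 1.8
d = 769.7 m

769.7


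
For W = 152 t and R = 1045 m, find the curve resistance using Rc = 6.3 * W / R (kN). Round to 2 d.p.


Rc = 6.3 * W / R
Rc = 6.3 * 152 / 1045
Rc = 957.6 / 1045
Rc = 0.92 kN

0.92


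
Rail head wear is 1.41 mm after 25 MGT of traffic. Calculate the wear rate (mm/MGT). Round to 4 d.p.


Wear rate = total wear / cumulative tonnage
Rate = 1.41 / 25
Rate = 0.0564 mm/MGT

0.0564


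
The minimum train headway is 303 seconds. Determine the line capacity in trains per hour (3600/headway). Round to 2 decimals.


Capacity = 3600 / headway
Capacity = 3600 / 303
Capacity = 11.88 trains/hour

11.88


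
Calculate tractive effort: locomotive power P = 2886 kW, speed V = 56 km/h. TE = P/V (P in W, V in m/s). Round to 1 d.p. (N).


Convert: P = 2886 kW = 2886000 W
V = 56 / 3.6 = 15.5556 m/s
TE = 2886000 / 15.5556
TE = 185528.6 N

185528.6


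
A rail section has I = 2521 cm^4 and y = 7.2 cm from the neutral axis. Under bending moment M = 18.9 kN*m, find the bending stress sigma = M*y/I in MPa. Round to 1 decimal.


Convert units:
M = 18.9 kN*m = 18900000 N*mm
y = 7.2 cm = 72 mm
I = 2521 cm^4 = 25210000 mm^4
sigma = 18900000 * 72 / 25210000
sigma = 54.0 MPa

54.0


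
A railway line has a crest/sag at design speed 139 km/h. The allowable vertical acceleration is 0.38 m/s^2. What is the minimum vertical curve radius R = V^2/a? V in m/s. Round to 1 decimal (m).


Convert speed: V = 139 / 3.6 = 38.6111 m/s
V^2 = 1490.8179 m^2/s^2
R_v = 1490.8179 / 0.38
R_v = 3923.2 m

3923.2


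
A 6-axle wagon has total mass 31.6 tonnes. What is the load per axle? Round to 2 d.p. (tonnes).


Load per axle = total weight / number of axles
Load = 31.6 / 6
Load = 5.27 tonnes

5.27


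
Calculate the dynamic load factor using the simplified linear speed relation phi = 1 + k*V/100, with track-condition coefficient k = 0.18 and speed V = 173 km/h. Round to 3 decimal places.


phi = 1 + k * V / 100
phi = 1 + 0.18 * 173 / 100
phi = 1 + 0.3114
phi = 1.311

1.311


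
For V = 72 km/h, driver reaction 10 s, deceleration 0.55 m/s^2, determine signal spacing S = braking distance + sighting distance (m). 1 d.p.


V = 72 / 3.6 = 20.0 m/s
Braking distance = 20.0^2 / (2*0.55) = 363.6364 m
Sighting distance = 20.0 * 10 = 200.0 m
S = 363.6364 + 200.0 = 563.6 m

563.6
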